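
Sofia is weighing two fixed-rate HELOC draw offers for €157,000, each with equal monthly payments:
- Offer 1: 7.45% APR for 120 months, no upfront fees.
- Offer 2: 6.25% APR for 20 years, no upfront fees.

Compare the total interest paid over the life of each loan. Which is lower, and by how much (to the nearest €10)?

Offer 1: monthly rate = 7.45%/12 = 0.0062083; payment = 157,000 × 0.0062083 / (1 − (1+0.0062083)^−120) = €1,859.52.
Total interest on Offer 1 = 120 × €1,859.52 − €157,000 = €66,142.40.
Offer 2: at 6.25% the monthly rate is 0.0052083, so the payment is 157,000 × 0.0052083 / (1 − 1.0052083^−240) = €1,147.56.
Total interest on Offer 2 = 240 × €1,147.56 − €157,000 = €118,414.40.
Offer 1 is lower by €52,272.00.

Offer 1 by €52,270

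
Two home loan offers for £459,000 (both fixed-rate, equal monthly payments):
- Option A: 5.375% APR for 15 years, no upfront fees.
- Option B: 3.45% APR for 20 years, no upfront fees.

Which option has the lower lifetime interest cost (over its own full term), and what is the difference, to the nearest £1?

Option A: at 5.375% the monthly rate is 0.0044792, so the payment is 459,000 × 0.0044792 / (1 − 1.0044792^−180) = £3,720.04.
Total interest on Option A = 180 × £3,720.04 − £459,000 = £210,607.20.
Option B: monthly rate = 3.45%/12 = 0.0028750; payment = 459,000 × 0.0028750 / (1 − (1+0.0028750)^−240) = £2,650.24.
Total interest on Option B = 240 × £2,650.24 − £459,000 = £177,057.60.
Option B is lower by £33,549.60.

Option B by £33,550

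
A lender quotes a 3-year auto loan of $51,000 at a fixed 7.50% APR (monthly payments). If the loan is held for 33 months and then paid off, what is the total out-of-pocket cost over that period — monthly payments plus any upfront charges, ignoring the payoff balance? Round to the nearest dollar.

At 7.50% the monthly rate is 0.0062500, so the payment is 51,000 × 0.0062500 / (1 − 1.0062500^−36) = $1,586.42.
Total outlay = 33 × $1,586.42 = $52,351.86.

$52,352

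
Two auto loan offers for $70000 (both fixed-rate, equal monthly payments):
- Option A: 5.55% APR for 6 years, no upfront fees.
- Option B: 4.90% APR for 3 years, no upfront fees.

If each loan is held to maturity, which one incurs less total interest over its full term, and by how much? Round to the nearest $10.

Option B by $7,050

Option A: at 5.55% the monthly rate is 0.0046250, so the payment is 70,000 × 0.0046250 / (1 − 1.0046250^−72) = $1,145.29.
Total interest on Option A = 72 × $1,145.29 − $70,000 = $12,460.88.
Option B: at 4.90% the monthly rate is 0.0040833, so the payment is 70,000 × 0.0040833 / (1 − 1.0040833^−36) = $2,094.82.
Total interest on Option B = 36 × $2,094.82 − $70,000 = $5,413.52.
Option B is lower by $7,047.36.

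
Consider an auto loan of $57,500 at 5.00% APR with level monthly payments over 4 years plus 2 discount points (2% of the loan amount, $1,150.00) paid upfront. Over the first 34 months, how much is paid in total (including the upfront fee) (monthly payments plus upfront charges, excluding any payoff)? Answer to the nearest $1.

Monthly rate = 5%/12 = 0.0041667; payment = 57,500 × 0.0041667 / (1 − (1+0.0041667)^−48) = $1,324.18.
Total outlay = 34 × $1,324.18 + $1,150.00 = $46,172.12.

$46,172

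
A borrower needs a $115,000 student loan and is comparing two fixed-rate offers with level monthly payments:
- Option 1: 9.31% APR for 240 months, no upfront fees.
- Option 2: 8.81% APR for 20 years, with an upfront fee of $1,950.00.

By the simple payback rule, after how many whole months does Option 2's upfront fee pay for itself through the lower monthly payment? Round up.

Option 1: monthly rate = 9.31%/12 = 0.0077583; payment = 115,000 × 0.0077583 / (1 − (1+0.0077583)^−240) = $1,057.72.
Option 2: monthly rate = 8.81%/12 = 0.0073417; payment = 115,000 × 0.0073417 / (1 − (1+0.0073417)^−240) = $1,020.67.
Monthly savings = $1,057.72 − $1,020.67 = $37.05.
Break-even = $1,950.00 / $37.05 = 52.63 → 53 months.

53 months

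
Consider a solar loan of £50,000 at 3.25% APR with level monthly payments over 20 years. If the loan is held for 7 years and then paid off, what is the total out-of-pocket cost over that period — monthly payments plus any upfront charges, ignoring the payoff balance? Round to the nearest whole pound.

£23,822

At 3.25% the monthly rate is 0.0027083, so the payment is 50,000 × 0.0027083 / (1 − 1.0027083^−240) = £283.60.
Total outlay = 84 × £283.60 = £23,822.40.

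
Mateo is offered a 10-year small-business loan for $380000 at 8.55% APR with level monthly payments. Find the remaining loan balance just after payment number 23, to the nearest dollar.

With monthly rate i = 8.55%/12 = 0.0071250, the balance after k of n payments is P · [(1+i)^n − (1+i)^k] / [(1+i)^n − 1].
(1+0.0071250)^120 = 2.34425687 and (1+0.0071250)^23 = 1.17738273, so the balance is 380,000 × (2.34425687 − 1.17738273) / (2.34425687 − 1) = $329,856.73.

$329,857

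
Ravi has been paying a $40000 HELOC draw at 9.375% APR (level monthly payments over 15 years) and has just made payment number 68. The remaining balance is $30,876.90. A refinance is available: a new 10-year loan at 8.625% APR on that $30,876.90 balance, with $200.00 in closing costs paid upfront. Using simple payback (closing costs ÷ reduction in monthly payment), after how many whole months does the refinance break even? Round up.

7 months

Current payment = 40,000 × 9.375%/12 / (1 − (1+0.0078125)^−180) = $414.68.
Refinanced payment = 30,876.90 × 0.0071875 / (1 − (1+0.0071875)^−120) = $384.90.
Monthly savings = $414.68 − $384.90 = $29.78.
Break-even = $200.00 / $29.78 = 6.72 → 7 months.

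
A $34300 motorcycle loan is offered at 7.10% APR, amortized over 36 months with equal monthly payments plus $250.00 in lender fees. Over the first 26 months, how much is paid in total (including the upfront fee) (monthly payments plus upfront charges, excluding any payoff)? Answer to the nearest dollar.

At 7.10% the monthly rate is 0.0059167, so the payment is 34,300 × 0.0059167 / (1 − 1.0059167^−36) = $1,060.65.
Total outlay = 26 × $1,060.65 + $250.00 = $27,826.90.

$27,827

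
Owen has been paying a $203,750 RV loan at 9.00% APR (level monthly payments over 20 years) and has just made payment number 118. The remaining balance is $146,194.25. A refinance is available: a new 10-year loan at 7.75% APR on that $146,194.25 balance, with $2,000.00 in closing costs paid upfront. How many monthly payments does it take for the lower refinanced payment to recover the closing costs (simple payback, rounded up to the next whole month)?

26 months

Current payment = 203,750 × 9%/12 / (1 − (1+0.0075000)^−240) = $1,833.19.
Refinanced payment = 146,194.25 × 0.0064583 / (1 − (1+0.0064583)^−120) = $1,754.49.
Monthly savings = $1,833.19 − $1,754.49 = $78.70.
Break-even = $2,000.00 / $78.70 = 25.41 → 26 months.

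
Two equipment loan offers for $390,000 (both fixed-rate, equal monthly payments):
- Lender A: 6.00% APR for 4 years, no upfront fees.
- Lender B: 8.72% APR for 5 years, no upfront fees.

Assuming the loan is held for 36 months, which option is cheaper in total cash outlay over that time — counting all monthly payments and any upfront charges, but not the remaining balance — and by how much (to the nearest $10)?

Lender A: monthly rate = 6%/12 = 0.0050000; payment = 390,000 × 0.0050000 / (1 − (1+0.0050000)^−48) = $9,159.16.
Lender B: at 8.72% the monthly rate is 0.0072667, so the payment is 390,000 × 0.0072667 / (1 − 1.0072667^−60) = $8,042.86.
Over 36 months: Lender A costs 36 × $9,159.16 = $329,729.76; Lender B costs 36 × $8,042.86 = $289,542.96.
Lender B is cheaper by $329,729.76 − $289,542.96 = $40,186.80.

Lender B by $40,190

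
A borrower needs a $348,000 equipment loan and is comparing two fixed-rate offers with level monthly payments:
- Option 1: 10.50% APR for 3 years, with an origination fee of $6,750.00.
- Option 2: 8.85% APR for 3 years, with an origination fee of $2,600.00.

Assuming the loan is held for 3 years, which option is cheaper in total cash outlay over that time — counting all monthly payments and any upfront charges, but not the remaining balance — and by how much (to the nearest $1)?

Option 1: at 10.50% the monthly rate is 0.0087500, so the payment is 348,000 × 0.0087500 / (1 − 1.0087500^−36) = $11,310.85.
Option 2: monthly rate = 8.85%/12 = 0.0073750; payment = 348,000 × 0.0073750 / (1 − (1+0.0073750)^−36) = $11,042.03.
Over 36 months: Option 1 costs 36 × $11,310.85 + $6,750.00 = $413,940.60; Option 2 costs 36 × $11,042.03 + $2,600.00 = $400,113.08.
Option 2 is cheaper by $413,940.60 − $400,113.08 = $13,827.52.

Option 2 by $13,828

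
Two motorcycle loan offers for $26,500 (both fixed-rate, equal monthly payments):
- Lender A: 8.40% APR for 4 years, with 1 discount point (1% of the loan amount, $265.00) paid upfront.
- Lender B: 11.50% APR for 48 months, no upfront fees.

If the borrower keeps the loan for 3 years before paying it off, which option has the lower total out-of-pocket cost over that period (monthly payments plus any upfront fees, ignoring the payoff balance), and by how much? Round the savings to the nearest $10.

Lender A: at 8.40% the monthly rate is 0.0070000, so the payment is 26,500 × 0.0070000 / (1 − 1.0070000^−48) = $651.93.
Lender B: monthly rate = 11.5%/12 = 0.0095833; payment = 26,500 × 0.0095833 / (1 − (1+0.0095833)^−48) = $691.36.
Over 36 months: Lender A costs 36 × $651.93 + $265.00 = $23,734.48; Lender B costs 36 × $691.36 = $24,888.96.
Lender A is cheaper by $24,888.96 − $23,734.48 = $1,154.48.

Lender A by $1,150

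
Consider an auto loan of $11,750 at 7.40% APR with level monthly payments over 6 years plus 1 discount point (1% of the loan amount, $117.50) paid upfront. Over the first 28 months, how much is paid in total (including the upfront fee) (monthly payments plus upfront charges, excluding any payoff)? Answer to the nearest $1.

At 7.40% the monthly rate is 0.0061667, so the payment is 11,750 × 0.0061667 / (1 − 1.0061667^−72) = $202.59.
Total outlay = 28 × $202.59 + $117.50 = $5,790.02.

$5,790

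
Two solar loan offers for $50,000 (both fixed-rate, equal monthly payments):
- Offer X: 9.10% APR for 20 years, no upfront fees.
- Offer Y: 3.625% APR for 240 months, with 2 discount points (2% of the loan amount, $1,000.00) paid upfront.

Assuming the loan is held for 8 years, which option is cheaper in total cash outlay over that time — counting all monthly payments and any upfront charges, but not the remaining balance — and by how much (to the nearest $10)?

Offer X: monthly rate = 9.1%/12 = 0.0075833; payment = 50,000 × 0.0075833 / (1 − (1+0.0075833)^−240) = $453.08.
Offer Y: monthly rate = 3.625%/12 = 0.0030208; payment = 50,000 × 0.0030208 / (1 − (1+0.0030208)^−240) = $293.20.
Over 96 months: Offer X costs 96 × $453.08 = $43,495.68; Offer Y costs 96 × $293.20 + $1,000.00 = $29,147.20.
Offer Y is cheaper by $43,495.68 − $29,147.20 = $14,348.48.

Offer Y by $14,350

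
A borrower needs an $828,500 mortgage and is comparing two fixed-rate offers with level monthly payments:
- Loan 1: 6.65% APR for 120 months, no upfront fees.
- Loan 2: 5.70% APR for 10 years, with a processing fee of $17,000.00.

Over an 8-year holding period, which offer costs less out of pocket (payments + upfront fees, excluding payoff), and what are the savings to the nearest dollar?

Loan 2 by $21,119

Loan 1: at 6.65% the monthly rate is 0.0055417, so the payment is 828,500 × 0.0055417 / (1 − 1.0055417^−120) = $9,470.80.
Loan 2: at 5.70% the monthly rate is 0.0047500, so the payment is 828,500 × 0.0047500 / (1 − 1.0047500^−120) = $9,073.73.
Over 96 months: Loan 1 costs 96 × $9,470.80 = $909,196.80; Loan 2 costs 96 × $9,073.73 + $17,000.00 = $888,078.08.
Loan 2 is cheaper by $909,196.80 − $888,078.08 = $21,118.72.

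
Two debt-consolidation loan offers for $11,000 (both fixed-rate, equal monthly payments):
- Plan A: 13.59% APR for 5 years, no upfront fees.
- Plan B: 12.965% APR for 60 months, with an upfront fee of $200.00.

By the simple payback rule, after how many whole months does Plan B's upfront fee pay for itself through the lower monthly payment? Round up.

57 months

Plan A: at 13.59% the monthly rate is 0.0113250, so the payment is 11,000 × 0.0113250 / (1 − 1.0113250^−60) = $253.62.
Plan B: at 12.965% the monthly rate is 0.0108042, so the payment is 11,000 × 0.0108042 / (1 − 1.0108042^−60) = $250.09.
Monthly savings = $253.62 − $250.09 = $3.53.
Break-even = $200.00 / $3.53 = 56.66 → 57 months.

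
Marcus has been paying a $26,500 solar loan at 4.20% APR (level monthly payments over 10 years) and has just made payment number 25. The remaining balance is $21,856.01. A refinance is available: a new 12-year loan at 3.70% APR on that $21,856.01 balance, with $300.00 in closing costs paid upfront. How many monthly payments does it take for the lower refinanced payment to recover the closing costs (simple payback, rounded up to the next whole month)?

Current payment = 26,500 × 4.2%/12 / (1 − (1+0.0035000)^−120) = $270.83.
Refinanced payment = 21,856.01 × 0.0030833 / (1 − (1+0.0030833)^−144) = $188.19.
Monthly savings = $270.83 − $188.19 = $82.64.
Break-even = $300.00 / $82.64 = 3.63 → 4 months.

4 months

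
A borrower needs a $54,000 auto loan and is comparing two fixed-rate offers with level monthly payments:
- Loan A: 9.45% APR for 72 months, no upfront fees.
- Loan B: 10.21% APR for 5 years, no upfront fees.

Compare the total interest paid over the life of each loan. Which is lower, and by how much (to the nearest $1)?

Loan B by $1,779

Loan A: at 9.45% the monthly rate is 0.0078750, so the payment is 54,000 × 0.0078750 / (1 − 1.0078750^−72) = $985.48.
Total interest on Loan A = 72 × $985.48 − $54,000 = $16,954.56.
Loan B: at 10.21% the monthly rate is 0.0085083, so the payment is 54,000 × 0.0085083 / (1 − 1.0085083^−60) = $1,152.93.
Total interest on Loan B = 60 × $1,152.93 − $54,000 = $15,175.80.
Loan B is lower by $1,778.76.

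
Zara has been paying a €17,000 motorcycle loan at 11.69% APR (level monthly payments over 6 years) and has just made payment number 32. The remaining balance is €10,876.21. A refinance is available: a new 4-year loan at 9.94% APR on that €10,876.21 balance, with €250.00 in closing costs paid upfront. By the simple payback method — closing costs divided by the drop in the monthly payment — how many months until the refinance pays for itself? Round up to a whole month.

5 months

Current payment = 17,000 × 11.69%/12 / (1 − (1+0.0097417)^−72) = €329.62.
Refinanced payment = 10,876.21 × 0.0082833 / (1 − (1+0.0082833)^−48) = €275.54.
Monthly savings = €329.62 − €275.54 = €54.08.
Break-even = €250.00 / €54.08 = 4.62 → 5 months.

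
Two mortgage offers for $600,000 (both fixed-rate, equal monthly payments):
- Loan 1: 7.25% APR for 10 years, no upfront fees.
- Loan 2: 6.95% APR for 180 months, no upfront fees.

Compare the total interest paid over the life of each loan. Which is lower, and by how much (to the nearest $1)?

Loan 1 by $122,431

Loan 1: at 7.25% the monthly rate is 0.0060417, so the payment is 600,000 × 0.0060417 / (1 − 1.0060417^−120) = $7,044.06.
Total interest on Loan 1 = 120 × $7,044.06 − $600,000 = $245,287.20.
Loan 2: at 6.95% the monthly rate is 0.0057917, so the payment is 600,000 × 0.0057917 / (1 − 1.0057917^−180) = $5,376.21.
Total interest on Loan 2 = 180 × $5,376.21 − $600,000 = $367,717.80.
Loan 1 is lower by $122,430.60.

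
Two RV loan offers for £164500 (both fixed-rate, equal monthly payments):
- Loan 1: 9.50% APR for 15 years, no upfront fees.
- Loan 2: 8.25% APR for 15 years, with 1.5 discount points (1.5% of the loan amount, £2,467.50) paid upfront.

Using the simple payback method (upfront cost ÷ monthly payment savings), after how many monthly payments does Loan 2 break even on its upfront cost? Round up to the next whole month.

Loan 1: at 9.50% the monthly rate is 0.0079167, so the payment is 164,500 × 0.0079167 / (1 − 1.0079167^−180) = £1,717.75.
Loan 2: monthly rate = 8.25%/12 = 0.0068750; payment = 164,500 × 0.0068750 / (1 − (1+0.0068750)^−180) = £1,595.88.
Monthly savings = £1,717.75 − £1,595.88 = £121.87.
Break-even = £2,467.50 / £121.87 = 20.25 → 21 months.

21 months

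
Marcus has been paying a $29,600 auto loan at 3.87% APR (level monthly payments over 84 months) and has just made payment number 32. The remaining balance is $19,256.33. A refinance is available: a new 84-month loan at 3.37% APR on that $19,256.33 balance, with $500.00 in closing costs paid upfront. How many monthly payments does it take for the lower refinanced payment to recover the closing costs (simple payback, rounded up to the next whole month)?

Current payment = 29,600 × 3.87%/12 / (1 − (1+0.0032250)^−84) = $402.83.
Refinanced payment = 19,256.33 × 0.0028083 / (1 − (1+0.0028083)^−84) = $257.66.
Monthly savings = $402.83 − $257.66 = $145.17.
Break-even = $500.00 / $145.17 = 3.44 → 4 months.

4 months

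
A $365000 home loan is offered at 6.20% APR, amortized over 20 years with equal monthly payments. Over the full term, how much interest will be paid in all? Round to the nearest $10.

$272,740

Monthly rate = 6.2%/12 = 0.0051667; payment = 365,000 × 0.0051667 / (1 − (1+0.0051667)^−240) = $2,657.26.
Total paid = 240 × $2,657.26 = $637,742.40; interest = $637,742.40 − $365,000 = $272,742.40.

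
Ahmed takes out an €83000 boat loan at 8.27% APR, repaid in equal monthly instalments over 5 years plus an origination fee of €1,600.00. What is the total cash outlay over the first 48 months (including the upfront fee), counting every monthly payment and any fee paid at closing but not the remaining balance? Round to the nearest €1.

€82,897

Monthly rate = 8.27%/12 = 0.0068917; payment = 83,000 × 0.0068917 / (1 − (1+0.0068917)^−60) = €1,693.69.
Total outlay = 48 × €1,693.69 + €1,600.00 = €82,897.12.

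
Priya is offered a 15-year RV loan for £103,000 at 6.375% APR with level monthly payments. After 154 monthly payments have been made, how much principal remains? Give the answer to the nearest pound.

£21,564

With monthly rate i = 6.375%/12 = 0.0053125, the balance after k of n payments is P · [(1+i)^n − (1+i)^k] / [(1+i)^n − 1].
(1+0.0053125)^180 = 2.59534361 and (1+0.0053125)^154 = 2.26134444, so the balance is 103,000 × (2.59534361 − 2.26134444) / (2.59534361 − 1) = £21,563.95.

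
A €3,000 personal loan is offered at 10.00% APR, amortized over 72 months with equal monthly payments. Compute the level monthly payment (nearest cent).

Monthly rate = 10%/12 = 0.0083333; payment = 3,000 × 0.0083333 / (1 − (1+0.0083333)^−72) = €55.58.

€55.58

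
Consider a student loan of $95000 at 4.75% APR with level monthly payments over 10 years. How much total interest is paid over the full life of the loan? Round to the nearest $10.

$24,530

Monthly rate = 4.75%/12 = 0.0039583; payment = 95,000 × 0.0039583 / (1 − (1+0.0039583)^−120) = $996.05.
Total paid = 120 × $996.05 = $119,526.00; interest = $119,526.00 − $95,000 = $24,526.00.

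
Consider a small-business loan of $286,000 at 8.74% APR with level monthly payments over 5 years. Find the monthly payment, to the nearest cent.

$5,900.87

Monthly rate = 8.74%/12 = 0.0072833; payment = 286,000 × 0.0072833 / (1 − (1+0.0072833)^−60) = $5,900.87.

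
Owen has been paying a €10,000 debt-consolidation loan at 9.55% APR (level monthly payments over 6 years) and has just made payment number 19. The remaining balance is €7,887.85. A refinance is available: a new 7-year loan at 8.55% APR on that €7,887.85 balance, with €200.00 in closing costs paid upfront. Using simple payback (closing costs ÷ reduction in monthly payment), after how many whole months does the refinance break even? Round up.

Current payment = 10,000 × 9.55%/12 / (1 − (1+0.0079583)^−72) = €183.00.
Refinanced payment = 7,887.85 × 0.0071250 / (1 − (1+0.0071250)^−84) = €125.11.
Monthly savings = €183.00 − €125.11 = €57.89.
Break-even = €200.00 / €57.89 = 3.45 → 4 months.

4 months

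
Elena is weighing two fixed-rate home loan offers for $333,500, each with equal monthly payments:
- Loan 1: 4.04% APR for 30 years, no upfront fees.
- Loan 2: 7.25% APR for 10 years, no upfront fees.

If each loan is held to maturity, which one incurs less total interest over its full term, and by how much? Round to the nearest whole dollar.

Loan 1: at 4.04% the monthly rate is 0.0033667, so the payment is 333,500 × 0.0033667 / (1 − 1.0033667^−360) = $1,599.88.
Total interest on Loan 1 = 360 × $1,599.88 − $333,500 = $242,456.80.
Loan 2: monthly rate = 7.25%/12 = 0.0060417; payment = 333,500 × 0.0060417 / (1 − (1+0.0060417)^−120) = $3,915.32.
Total interest on Loan 2 = 120 × $3,915.32 − $333,500 = $136,338.40.
Loan 2 is lower by $106,118.40.

Loan 2 by $106,118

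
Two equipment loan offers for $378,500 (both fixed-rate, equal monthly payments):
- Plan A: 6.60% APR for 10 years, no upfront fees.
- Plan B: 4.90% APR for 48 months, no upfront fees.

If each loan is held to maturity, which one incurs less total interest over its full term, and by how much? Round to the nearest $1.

Plan A: monthly rate = 6.6%/12 = 0.0055000; payment = 378,500 × 0.0055000 / (1 − (1+0.0055000)^−120) = $4,317.07.
Total interest on Plan A = 120 × $4,317.07 − $378,500 = $139,548.40.
Plan B: monthly rate = 4.9%/12 = 0.0040833; payment = 378,500 × 0.0040833 / (1 − (1+0.0040833)^−48) = $8,699.45.
Total interest on Plan B = 48 × $8,699.45 − $378,500 = $39,073.60.
Plan B is lower by $100,474.80.

Plan B by $100,475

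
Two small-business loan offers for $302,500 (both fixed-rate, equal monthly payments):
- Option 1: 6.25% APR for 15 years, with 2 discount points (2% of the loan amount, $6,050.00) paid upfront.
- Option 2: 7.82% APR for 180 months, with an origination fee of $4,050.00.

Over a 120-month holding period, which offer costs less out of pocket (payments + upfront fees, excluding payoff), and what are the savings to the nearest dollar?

Option 1 by $29,896

Option 1: monthly rate = 6.25%/12 = 0.0052083; payment = 302,500 × 0.0052083 / (1 − (1+0.0052083)^−180) = $2,593.70.
Option 2: monthly rate = 7.82%/12 = 0.0065167; payment = 302,500 × 0.0065167 / (1 − (1+0.0065167)^−180) = $2,859.50.
Over 120 months: Option 1 costs 120 × $2,593.70 + $6,050.00 = $317,294.00; Option 2 costs 120 × $2,859.50 + $4,050.00 = $347,190.00.
Option 1 is cheaper by $347,190.00 − $317,294.00 = $29,896.00.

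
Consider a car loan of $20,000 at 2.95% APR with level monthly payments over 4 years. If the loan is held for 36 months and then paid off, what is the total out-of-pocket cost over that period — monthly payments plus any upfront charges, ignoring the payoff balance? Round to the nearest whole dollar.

$15,921

Monthly rate = 2.95%/12 = 0.0024583; payment = 20,000 × 0.0024583 / (1 − (1+0.0024583)^−48) = $442.24.
Total outlay = 36 × $442.24 = $15,920.64.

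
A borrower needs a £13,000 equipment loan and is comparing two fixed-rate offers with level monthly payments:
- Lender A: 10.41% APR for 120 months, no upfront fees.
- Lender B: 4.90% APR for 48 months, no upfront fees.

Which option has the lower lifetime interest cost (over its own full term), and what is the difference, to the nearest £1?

Lender B by £6,629

Lender A: at 10.41% the monthly rate is 0.0086750, so the payment is 13,000 × 0.0086750 / (1 − 1.0086750^−120) = £174.76.
Total interest on Lender A = 120 × £174.76 − £13,000 = £7,971.20.
Lender B: monthly rate = 4.9%/12 = 0.0040833; payment = 13,000 × 0.0040833 / (1 − (1+0.0040833)^−48) = £298.79.
Total interest on Lender B = 48 × £298.79 − £13,000 = £1,341.92.
Lender B is lower by £6,629.28.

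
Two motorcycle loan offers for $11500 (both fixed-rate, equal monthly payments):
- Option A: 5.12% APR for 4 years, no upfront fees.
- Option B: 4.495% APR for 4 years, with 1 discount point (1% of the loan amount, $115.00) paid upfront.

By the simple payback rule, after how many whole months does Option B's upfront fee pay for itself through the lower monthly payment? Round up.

36 months

Option A: monthly rate = 5.12%/12 = 0.0042667; payment = 11,500 × 0.0042667 / (1 − (1+0.0042667)^−48) = $265.46.
Option B: at 4.495% the monthly rate is 0.0037458, so the payment is 11,500 × 0.0037458 / (1 − 1.0037458^−48) = $262.21.
Monthly savings = $265.46 − $262.21 = $3.25.
Break-even = $115.00 / $3.25 = 35.38 → 36 months.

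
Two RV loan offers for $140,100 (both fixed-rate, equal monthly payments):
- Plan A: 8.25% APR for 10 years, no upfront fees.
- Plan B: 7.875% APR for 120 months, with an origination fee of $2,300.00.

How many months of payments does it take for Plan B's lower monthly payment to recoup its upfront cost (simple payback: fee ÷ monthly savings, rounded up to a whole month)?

Plan A: monthly rate = 8.25%/12 = 0.0068750; payment = 140,100 × 0.0068750 / (1 − (1+0.0068750)^−120) = $1,718.36.
Plan B: at 7.875% the monthly rate is 0.0065625, so the payment is 140,100 × 0.0065625 / (1 − 1.0065625^−120) = $1,690.56.
Monthly savings = $1,718.36 − $1,690.56 = $27.80.
Break-even = $2,300.00 / $27.80 = 82.73 → 83 months.

83 months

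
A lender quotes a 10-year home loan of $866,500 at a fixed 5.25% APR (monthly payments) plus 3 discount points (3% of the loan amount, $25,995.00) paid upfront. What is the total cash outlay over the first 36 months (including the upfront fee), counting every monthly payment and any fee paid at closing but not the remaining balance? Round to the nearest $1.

$360,681

Monthly rate = 5.25%/12 = 0.0043750; payment = 866,500 × 0.0043750 / (1 − (1+0.0043750)^−120) = $9,296.83.
Total outlay = 36 × $9,296.83 + $25,995.00 = $360,680.88.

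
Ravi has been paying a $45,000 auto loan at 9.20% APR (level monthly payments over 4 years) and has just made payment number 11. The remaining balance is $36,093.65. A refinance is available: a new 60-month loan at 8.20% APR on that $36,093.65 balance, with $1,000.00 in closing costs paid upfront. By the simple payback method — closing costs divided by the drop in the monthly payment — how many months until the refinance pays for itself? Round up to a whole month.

3 months

Current payment = 45,000 × 9.2%/12 / (1 − (1+0.0076667)^−48) = $1,124.11.
Refinanced payment = 36,093.65 × 0.0068333 / (1 − (1+0.0068333)^−60) = $735.31.
Monthly savings = $1,124.11 − $735.31 = $388.80.
Break-even = $1,000.00 / $388.80 = 2.57 → 3 months.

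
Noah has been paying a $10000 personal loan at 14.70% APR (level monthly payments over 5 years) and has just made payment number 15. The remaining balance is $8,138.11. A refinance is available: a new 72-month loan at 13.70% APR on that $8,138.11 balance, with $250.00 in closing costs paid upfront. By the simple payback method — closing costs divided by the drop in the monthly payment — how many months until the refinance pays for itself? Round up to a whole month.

Current payment = 10,000 × 14.7%/12 / (1 − (1+0.0122500)^−60) = $236.33.
Refinanced payment = 8,138.11 × 0.0114167 / (1 − (1+0.0114167)^−72) = $166.39.
Monthly savings = $236.33 − $166.39 = $69.94.
Break-even = $250.00 / $69.94 = 3.57 → 4 months.

4 months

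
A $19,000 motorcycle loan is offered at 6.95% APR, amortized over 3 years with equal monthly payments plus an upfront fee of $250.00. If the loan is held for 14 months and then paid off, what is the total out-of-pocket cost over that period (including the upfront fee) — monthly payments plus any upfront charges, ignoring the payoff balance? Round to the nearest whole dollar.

At 6.95% the monthly rate is 0.0057917, so the payment is 19,000 × 0.0057917 / (1 − 1.0057917^−36) = $586.23.
Total outlay = 14 × $586.23 + $250.00 = $8,457.22.

$8,457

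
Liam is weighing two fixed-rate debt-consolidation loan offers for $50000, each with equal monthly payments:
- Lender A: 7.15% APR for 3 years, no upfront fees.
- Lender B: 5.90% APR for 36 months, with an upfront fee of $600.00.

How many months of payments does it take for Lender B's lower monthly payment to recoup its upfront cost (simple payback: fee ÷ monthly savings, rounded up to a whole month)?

Lender A: at 7.15% the monthly rate is 0.0059583, so the payment is 50,000 × 0.0059583 / (1 − 1.0059583^−36) = $1,547.29.
Lender B: at 5.90% the monthly rate is 0.0049167, so the payment is 50,000 × 0.0049167 / (1 − 1.0049167^−36) = $1,518.83.
Monthly savings = $1,547.29 − $1,518.83 = $28.46.
Break-even = $600.00 / $28.46 = 21.08 → 22 months.

22 months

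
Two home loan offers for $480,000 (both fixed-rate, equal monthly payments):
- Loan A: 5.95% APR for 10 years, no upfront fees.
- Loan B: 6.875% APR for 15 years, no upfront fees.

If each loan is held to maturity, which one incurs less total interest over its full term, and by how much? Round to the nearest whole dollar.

Loan A by $132,529

Loan A: monthly rate = 5.95%/12 = 0.0049583; payment = 480,000 × 0.0049583 / (1 − (1+0.0049583)^−120) = $5,316.94.
Total interest on Loan A = 120 × $5,316.94 − $480,000 = $158,032.80.
Loan B: at 6.875% the monthly rate is 0.0057292, so the payment is 480,000 × 0.0057292 / (1 − 1.0057292^−180) = $4,280.90.
Total interest on Loan B = 180 × $4,280.90 − $480,000 = $290,562.00.
Loan A is lower by $132,529.20.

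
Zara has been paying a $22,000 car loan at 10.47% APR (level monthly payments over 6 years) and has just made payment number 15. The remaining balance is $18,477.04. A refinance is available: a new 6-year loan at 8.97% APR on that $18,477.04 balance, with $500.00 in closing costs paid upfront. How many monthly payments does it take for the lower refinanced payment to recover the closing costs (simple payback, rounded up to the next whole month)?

7 months

Current payment = 22,000 × 10.47%/12 / (1 − (1+0.0087250)^−72) = $412.80.
Refinanced payment = 18,477.04 × 0.0074750 / (1 − (1+0.0074750)^−72) = $332.78.
Monthly savings = $412.80 − $332.78 = $80.02.
Break-even = $500.00 / $80.02 = 6.25 → 7 months.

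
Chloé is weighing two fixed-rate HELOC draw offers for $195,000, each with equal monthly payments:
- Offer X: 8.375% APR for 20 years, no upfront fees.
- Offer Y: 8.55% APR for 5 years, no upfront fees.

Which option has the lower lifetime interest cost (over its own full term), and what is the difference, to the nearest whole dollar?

Offer Y by $162,121

Offer X: at 8.375% the monthly rate is 0.0069792, so the payment is 195,000 × 0.0069792 / (1 − 1.0069792^−240) = $1,676.86.
Total interest on Offer X = 240 × $1,676.86 − $195,000 = $207,446.40.
Offer Y: at 8.55% the monthly rate is 0.0071250, so the payment is 195,000 × 0.0071250 / (1 − 1.0071250^−60) = $4,005.42.
Total interest on Offer Y = 60 × $4,005.42 − $195,000 = $45,325.20.
Offer Y is lower by $162,121.20.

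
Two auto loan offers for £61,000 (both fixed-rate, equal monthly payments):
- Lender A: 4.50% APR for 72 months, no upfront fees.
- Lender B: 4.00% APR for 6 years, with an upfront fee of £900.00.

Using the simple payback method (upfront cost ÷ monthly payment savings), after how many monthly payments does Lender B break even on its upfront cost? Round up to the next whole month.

65 months

Lender A: monthly rate = 4.5%/12 = 0.0037500; payment = 61,000 × 0.0037500 / (1 − (1+0.0037500)^−72) = £968.32.
Lender B: at 4.00% the monthly rate is 0.0033333, so the payment is 61,000 × 0.0033333 / (1 − 1.0033333^−72) = £954.36.
Monthly savings = £968.32 − £954.36 = £13.96.
Break-even = £900.00 / £13.96 = 64.47 → 65 months.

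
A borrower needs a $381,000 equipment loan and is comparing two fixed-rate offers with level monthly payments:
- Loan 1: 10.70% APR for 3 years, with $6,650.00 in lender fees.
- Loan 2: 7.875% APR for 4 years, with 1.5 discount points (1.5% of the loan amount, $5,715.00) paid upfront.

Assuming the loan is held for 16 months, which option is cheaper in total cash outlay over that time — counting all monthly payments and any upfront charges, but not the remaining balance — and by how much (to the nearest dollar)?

Loan 2 by $51,182

Loan 1: monthly rate = 10.7%/12 = 0.0089167; payment = 381,000 × 0.0089167 / (1 − (1+0.0089167)^−36) = $12,419.39.
Loan 2: monthly rate = 7.875%/12 = 0.0065625; payment = 381,000 × 0.0065625 / (1 − (1+0.0065625)^−48) = $9,278.98.
Over 16 months: Loan 1 costs 16 × $12,419.39 + $6,650.00 = $205,360.24; Loan 2 costs 16 × $9,278.98 + $5,715.00 = $154,178.68.
Loan 2 is cheaper by $205,360.24 − $154,178.68 = $51,181.56.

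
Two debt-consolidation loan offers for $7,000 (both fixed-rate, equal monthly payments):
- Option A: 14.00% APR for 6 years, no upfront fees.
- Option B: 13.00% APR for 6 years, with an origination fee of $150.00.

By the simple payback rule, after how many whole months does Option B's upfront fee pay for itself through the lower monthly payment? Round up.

Option A: monthly rate = 14%/12 = 0.0116667; payment = 7,000 × 0.0116667 / (1 − (1+0.0116667)^−72) = $144.24.
Option B: monthly rate = 13%/12 = 0.0108333; payment = 7,000 × 0.0108333 / (1 − (1+0.0108333)^−72) = $140.52.
Monthly savings = $144.24 − $140.52 = $3.72.
Break-even = $150.00 / $3.72 = 40.32 → 41 months.

41 months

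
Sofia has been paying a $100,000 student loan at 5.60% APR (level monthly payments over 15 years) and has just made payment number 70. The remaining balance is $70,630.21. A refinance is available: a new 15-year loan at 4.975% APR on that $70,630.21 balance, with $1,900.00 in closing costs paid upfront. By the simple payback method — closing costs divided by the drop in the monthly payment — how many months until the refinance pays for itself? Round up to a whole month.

8 months

Current payment = 100,000 × 5.6%/12 / (1 − (1+0.0046667)^−180) = $822.40.
Refinanced payment = 70,630.21 × 0.0041458 / (1 − (1+0.0041458)^−180) = $557.62.
Monthly savings = $822.40 − $557.62 = $264.78.
Break-even = $1,900.00 / $264.78 = 7.18 → 8 months.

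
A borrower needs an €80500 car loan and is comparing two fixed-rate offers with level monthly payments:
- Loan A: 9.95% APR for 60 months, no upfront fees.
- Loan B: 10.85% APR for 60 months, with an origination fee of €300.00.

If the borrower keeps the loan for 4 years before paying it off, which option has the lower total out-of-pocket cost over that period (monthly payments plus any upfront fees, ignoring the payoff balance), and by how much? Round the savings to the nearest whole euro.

Loan A by €2,020

Loan A: monthly rate = 9.95%/12 = 0.0082917; payment = 80,500 × 0.0082917 / (1 − (1+0.0082917)^−60) = €1,708.41.
Loan B: monthly rate = 10.85%/12 = 0.0090417; payment = 80,500 × 0.0090417 / (1 − (1+0.0090417)^−60) = €1,744.25.
Over 48 months: Loan A costs 48 × €1,708.41 = €82,003.68; Loan B costs 48 × €1,744.25 + €300.00 = €84,024.00.
Loan A is cheaper by €84,024.00 − €82,003.68 = €2,020.32.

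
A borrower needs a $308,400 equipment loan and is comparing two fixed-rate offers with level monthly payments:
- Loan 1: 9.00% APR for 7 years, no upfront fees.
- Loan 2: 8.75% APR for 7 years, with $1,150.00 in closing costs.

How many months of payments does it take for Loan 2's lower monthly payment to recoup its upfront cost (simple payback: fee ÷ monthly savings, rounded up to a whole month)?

Loan 1: monthly rate = 9%/12 = 0.0075000; payment = 308,400 × 0.0075000 / (1 − (1+0.0075000)^−84) = $4,961.87.
Loan 2: at 8.75% the monthly rate is 0.0072917, so the payment is 308,400 × 0.0072917 / (1 − 1.0072917^−84) = $4,922.83.
Monthly savings = $4,961.87 − $4,922.83 = $39.04.
Break-even = $1,150.00 / $39.04 = 29.46 → 30 months.

30 months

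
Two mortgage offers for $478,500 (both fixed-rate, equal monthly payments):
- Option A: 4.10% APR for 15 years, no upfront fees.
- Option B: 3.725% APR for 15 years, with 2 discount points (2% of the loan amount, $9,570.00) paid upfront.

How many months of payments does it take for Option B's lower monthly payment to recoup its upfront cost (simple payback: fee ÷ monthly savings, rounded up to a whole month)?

107 months

Option A: at 4.10% the monthly rate is 0.0034167, so the payment is 478,500 × 0.0034167 / (1 − 1.0034167^−180) = $3,563.43.
Option B: at 3.725% the monthly rate is 0.0031042, so the payment is 478,500 × 0.0031042 / (1 − 1.0031042^−180) = $3,473.83.
Monthly savings = $3,563.43 − $3,473.83 = $89.60.
Break-even = $9,570.00 / $89.60 = 106.81 → 107 months.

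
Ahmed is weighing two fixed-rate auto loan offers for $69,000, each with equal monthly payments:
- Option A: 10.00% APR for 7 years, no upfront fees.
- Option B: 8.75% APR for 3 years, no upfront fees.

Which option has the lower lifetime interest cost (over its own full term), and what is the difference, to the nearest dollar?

Option A: monthly rate = 10%/12 = 0.0083333; payment = 69,000 × 0.0083333 / (1 − (1+0.0083333)^−84) = $1,145.48.
Total interest on Option A = 84 × $1,145.48 − $69,000 = $27,220.32.
Option B: at 8.75% the monthly rate is 0.0072917, so the payment is 69,000 × 0.0072917 / (1 − 1.0072917^−36) = $2,186.16.
Total interest on Option B = 36 × $2,186.16 − $69,000 = $9,701.76.
Option B is lower by $17,518.56.

Option B by $17,519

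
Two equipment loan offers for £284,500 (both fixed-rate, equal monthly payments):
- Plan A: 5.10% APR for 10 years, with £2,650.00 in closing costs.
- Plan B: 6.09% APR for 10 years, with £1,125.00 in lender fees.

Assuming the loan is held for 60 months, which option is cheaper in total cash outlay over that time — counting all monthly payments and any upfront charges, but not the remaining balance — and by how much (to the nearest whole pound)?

Plan A by £6,870

Plan A: at 5.10% the monthly rate is 0.0042500, so the payment is 284,500 × 0.0042500 / (1 − 1.0042500^−120) = £3,031.49.
Plan B: at 6.09% the monthly rate is 0.0050750, so the payment is 284,500 × 0.0050750 / (1 − 1.0050750^−120) = £3,171.41.
Over 60 months: Plan A costs 60 × £3,031.49 + £2,650.00 = £184,539.40; Plan B costs 60 × £3,171.41 + £1,125.00 = £191,409.60.
Plan A is cheaper by £191,409.60 − £184,539.40 = £6,870.20.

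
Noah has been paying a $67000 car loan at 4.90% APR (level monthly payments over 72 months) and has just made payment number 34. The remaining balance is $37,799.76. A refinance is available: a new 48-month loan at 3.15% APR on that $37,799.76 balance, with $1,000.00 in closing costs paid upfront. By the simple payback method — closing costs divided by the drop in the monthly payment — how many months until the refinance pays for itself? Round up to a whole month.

5 months

Current payment = 67,000 × 4.9%/12 / (1 − (1+0.0040833)^−72) = $1,075.93.
Refinanced payment = 37,799.76 × 0.0026250 / (1 − (1+0.0026250)^−48) = $839.18.
Monthly savings = $1,075.93 − $839.18 = $236.75.
Break-even = $1,000.00 / $236.75 = 4.22 → 5 months.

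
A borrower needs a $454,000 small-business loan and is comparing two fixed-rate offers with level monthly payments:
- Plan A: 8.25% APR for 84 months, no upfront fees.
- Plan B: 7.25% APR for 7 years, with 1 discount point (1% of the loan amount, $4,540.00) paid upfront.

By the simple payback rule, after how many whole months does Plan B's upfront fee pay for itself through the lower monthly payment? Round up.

21 months

Plan A: monthly rate = 8.25%/12 = 0.0068750; payment = 454,000 × 0.0068750 / (1 − (1+0.0068750)^−84) = $7,132.82.
Plan B: at 7.25% the monthly rate is 0.0060417, so the payment is 454,000 × 0.0060417 / (1 − 1.0060417^−84) = $6,907.69.
Monthly savings = $7,132.82 − $6,907.69 = $225.13.
Break-even = $4,540.00 / $225.13 = 20.17 → 21 months.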